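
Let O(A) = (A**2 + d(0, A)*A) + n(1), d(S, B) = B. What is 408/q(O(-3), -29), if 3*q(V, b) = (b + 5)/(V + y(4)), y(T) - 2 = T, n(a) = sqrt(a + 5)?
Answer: -1224 - 51*sqrt(6) ≈ -1348.9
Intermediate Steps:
n(a) = sqrt(5 + a)
y(T) = 2 + T
O(A) = sqrt(6) + 2*A**2 (O(A) = (A**2 + A*A) + sqrt(5 + 1) = (A**2 + A**2) + sqrt(6) = 2*A**2 + sqrt(6) = sqrt(6) + 2*A**2)
q(V, b) = (5 + b)/(3*(6 + V)) (q(V, b) = ((b + 5)/(V + (2 + 4)))/3 = ((5 + b)/(V + 6))/3 = ((5 + b)/(6 + V))/3 = (5 + b)/(3*(6 + V)))
408/q(O(-3), -29) = 408/(((5 - 29)/(3*(6 + (sqrt(6) + 2*(-3)**2))))) = 408/(((1/3)*(-24)/(6 + (sqrt(6) + 2*9)))) = 408/(((1/3)*(-24)/(6 + (sqrt(6) + 18)))) = 408/(((1/3)*(-24)/(6 + (18 + sqrt(6))))) = 408/(((1/3)*(-24)/(24 + sqrt(6)))) = 408/((-8/(24 + sqrt(6)))) = 408*(-3 - sqrt(6)/8) = -1224 - 51*sqrt(6)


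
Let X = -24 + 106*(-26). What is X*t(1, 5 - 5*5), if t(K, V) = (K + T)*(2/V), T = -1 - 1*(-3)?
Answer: 834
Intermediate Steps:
T = 2 (T = -1 + 3 = 2)
X = -2780 (X = -24 - 2756 = -2780)
t(K, V) = 2*(2 + K)/V (t(K, V) = (K + 2)*(2/V) = (2 + K)*(2/V) = 2*(2 + K)/V)
X*t(1, 5 - 5*5) = -5560*(2 + 1)/(5 - 5*5) = -5560*3/(5 - 25) = -5560*3/(-20) = -5560*(-1)*3/20 = -2780*(-3/10) = 834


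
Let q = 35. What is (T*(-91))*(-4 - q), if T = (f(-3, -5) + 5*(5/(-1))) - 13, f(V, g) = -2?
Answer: -141960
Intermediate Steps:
T = -40 (T = (-2 + 5*(5/(-1))) - 13 = (-2 + 5*(5*(-1))) - 13 = (-2 + 5*(-5)) - 13 = (-2 - 25) - 13 = -27 - 13 = -40)
(T*(-91))*(-4 - q) = (-40*(-91))*(-4 - 1*35) = 3640*(-4 - 35) = 3640*(-39) = -141960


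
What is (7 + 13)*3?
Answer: 60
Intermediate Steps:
(7 + 13)*3 = 20*3 = 60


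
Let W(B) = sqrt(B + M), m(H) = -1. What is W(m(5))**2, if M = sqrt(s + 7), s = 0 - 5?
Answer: -1 + sqrt(2) ≈ 0.41421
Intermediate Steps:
s = -5
M = sqrt(2) (M = sqrt(-5 + 7) = sqrt(2) ≈ 1.4142)
W(B) = sqrt(B + sqrt(2))
W(m(5))**2 = (sqrt(-1 + sqrt(2)))**2 = -1 + sqrt(2)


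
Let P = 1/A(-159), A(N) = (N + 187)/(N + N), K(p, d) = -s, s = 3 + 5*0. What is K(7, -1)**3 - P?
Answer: -219/14 ≈ -15.643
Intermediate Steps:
s = 3 (s = 3 + 0 = 3)
K(p, d) = -3 (K(p, d) = -1*3 = -3)
A(N) = (187 + N)/(2*N) (A(N) = (187 + N)/((2*N)) = (187 + N)*(1/(2*N)) = (187 + N)/(2*N))
P = -159/14 (P = 1/((1/2)*(187 - 159)/(-159)) = 1/((1/2)*(-1/159)*28) = 1/(-14/159) = -159/14 ≈ -11.357)
K(7, -1)**3 - P = (-3)**3 - 1*(-159/14) = -27 + 159/14 = -219/14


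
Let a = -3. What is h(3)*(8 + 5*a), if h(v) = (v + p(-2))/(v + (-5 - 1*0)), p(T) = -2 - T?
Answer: 21/2 ≈ 10.500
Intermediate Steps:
h(v) = v/(-5 + v) (h(v) = (v + (-2 - 1*(-2)))/(v + (-5 - 1*0)) = (v + (-2 + 2))/(v + (-5 + 0)) = (v + 0)/(v - 5) = v/(-5 + v))
h(3)*(8 + 5*a) = (3/(-5 + 3))*(8 + 5*(-3)) = (3/(-2))*(8 - 15) = (3*(-½))*(-7) = -3/2*(-7) = 21/2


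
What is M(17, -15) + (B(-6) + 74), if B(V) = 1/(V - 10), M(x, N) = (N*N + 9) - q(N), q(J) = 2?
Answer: 4895/16 ≈ 305.94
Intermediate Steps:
M(x, N) = 7 + N² (M(x, N) = (N*N + 9) - 1*2 = (N² + 9) - 2 = (9 + N²) - 2 = 7 + N²)
B(V) = 1/(-10 + V)
M(17, -15) + (B(-6) + 74) = (7 + (-15)²) + (1/(-10 - 6) + 74) = (7 + 225) + (1/(-16) + 74) = 232 + (-1/16 + 74) = 232 + 1183/16 = 4895/16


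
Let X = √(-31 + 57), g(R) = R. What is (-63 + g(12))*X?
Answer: -51*√26 ≈ -260.05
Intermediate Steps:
X = √26 ≈ 5.0990
(-63 + g(12))*X = (-63 + 12)*√26 = -51*√26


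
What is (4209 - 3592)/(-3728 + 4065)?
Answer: 617/337 ≈ 1.8309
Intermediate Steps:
(4209 - 3592)/(-3728 + 4065) = 617/337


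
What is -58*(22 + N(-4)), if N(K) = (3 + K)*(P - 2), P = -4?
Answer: -1624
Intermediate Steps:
N(K) = -18 - 6*K (N(K) = (3 + K)*(-4 - 2) = (3 + K)*(-6) = -18 - 6*K)
-58*(22 + N(-4)) = -58*(22 + (-18 - 6*(-4))) = -58*(22 + (-18 + 24)) = -58*(22 + 6) = -58*28 = -29*56 = -1624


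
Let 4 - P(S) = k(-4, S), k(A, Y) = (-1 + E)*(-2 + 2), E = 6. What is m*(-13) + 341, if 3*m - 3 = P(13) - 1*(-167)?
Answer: -413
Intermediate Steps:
k(A, Y) = 0 (k(A, Y) = (-1 + 6)*(-2 + 2) = 5*0 = 0)
P(S) = 4 (P(S) = 4 - 1*0 = 4 + 0 = 4)
m = 58 (m = 1 + (4 - 1*(-167))/3 = 1 + (4 + 167)/3 = 1 + (⅓)*171 = 1 + 57 = 58)
m*(-13) + 341 = 58*(-13) + 341 = -754 + 341 = -413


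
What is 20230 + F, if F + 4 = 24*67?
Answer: 21834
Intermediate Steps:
F = 1604 (F = -4 + 24*67 = -4 + 1608 = 1604)
20230 + F = 20230 + 1604 = 21834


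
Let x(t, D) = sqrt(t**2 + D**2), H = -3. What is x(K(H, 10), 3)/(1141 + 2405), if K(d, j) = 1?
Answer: sqrt(10)/3546 ≈ 0.00089179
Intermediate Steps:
x(t, D) = sqrt(D**2 + t**2)
x(K(H, 10), 3)/(1141 + 2405) = sqrt(3**2 + 1**2)/(1141 + 2405) = sqrt(9 + 1)/3546 = sqrt(10)*(1/3546) = sqrt(10)/3546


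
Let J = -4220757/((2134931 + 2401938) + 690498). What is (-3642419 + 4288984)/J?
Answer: -3379832544355/4220757 ≈ -8.0076e+5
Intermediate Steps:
J = -4220757/5227367 (J = -4220757/(4536869 + 690498) = -4220757/5227367 ≈ -0.80744)
(-3642419 + 4288984)/J = (-3642419 + 4288984)/(-4220757/5227367) = 646565*(-5227367/4220757) = -3379832544355/4220757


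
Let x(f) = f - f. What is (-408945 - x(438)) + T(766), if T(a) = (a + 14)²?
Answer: 199455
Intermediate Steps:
x(f) = 0
T(a) = (14 + a)²
(-408945 - x(438)) + T(766) = (-408945 - 1*0) + (14 + 766)² = (-408945 + 0) + 780² = -408945 + 608400 = 199455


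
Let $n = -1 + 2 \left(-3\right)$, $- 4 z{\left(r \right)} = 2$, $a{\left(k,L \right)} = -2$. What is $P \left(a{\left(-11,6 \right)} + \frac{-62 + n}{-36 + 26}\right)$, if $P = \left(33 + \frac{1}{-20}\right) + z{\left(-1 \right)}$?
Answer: $\frac{31801}{200} \approx 159.0$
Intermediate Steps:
$z{\left(r \right)} = - \frac{1}{2}$ ($z{\left(r \right)} = \left(- \frac{1}{4}\right) 2 = - \frac{1}{2}$)
$n = -7$ ($n = -1 - 6 = -7$)
$P = \frac{649}{20}$ ($P = \left(33 + \frac{1}{-20}\right) - \frac{1}{2} = \left(33 - \frac{1}{20}\right) - \frac{1}{2} = \frac{659}{20} - \frac{1}{2} = \frac{649}{20} \approx 32.45$)
$P \left(a{\left(-11,6 \right)} + \frac{-62 + n}{-36 + 26}\right) = \frac{649 \left(-2 + \frac{-62 - 7}{-36 + 26}\right)}{20} = \frac{649 \left(-2 - \frac{69}{-10}\right)}{20} = \frac{649 \left(-2 - - \frac{69}{10}\right)}{20} = \frac{649 \left(-2 + \frac{69}{10}\right)}{20} = \frac{649}{20} \cdot \frac{49}{10} = \frac{31801}{200}$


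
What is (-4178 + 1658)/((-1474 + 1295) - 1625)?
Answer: 630/451 ≈ 1.3969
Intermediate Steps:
(-4178 + 1658)/((-1474 + 1295) - 1625) = -2520/(-179 - 1625) = -2520/(-1804) = -2520*(-1/1804) = 630/451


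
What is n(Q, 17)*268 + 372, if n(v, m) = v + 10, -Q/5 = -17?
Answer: 25832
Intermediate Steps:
Q = 85 (Q = -5*(-17) = 85)
n(v, m) = 10 + v
n(Q, 17)*268 + 372 = (10 + 85)*268 + 372 = 95*268 + 372 = 25460 + 372 = 25832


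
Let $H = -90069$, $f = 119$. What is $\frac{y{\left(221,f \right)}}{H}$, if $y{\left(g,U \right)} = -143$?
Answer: $\frac{143}{90069} \approx 0.0015877$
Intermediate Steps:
$\frac{y{\left(221,f \right)}}{H} = - \frac{143}{-90069} = \left(-143\right) \left(- \frac{1}{90069}\right) = \frac{143}{90069}$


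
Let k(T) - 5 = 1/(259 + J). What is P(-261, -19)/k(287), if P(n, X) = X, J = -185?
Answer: -1406/371 ≈ -3.7898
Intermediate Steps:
k(T) = 371/74 (k(T) = 5 + 1/(259 - 185) = 5 + 1/74 = 371/74)
P(-261, -19)/k(287) = -19/371/74 = -19*74/371 = -1406/371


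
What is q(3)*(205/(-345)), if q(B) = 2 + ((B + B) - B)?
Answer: -205/69 ≈ -2.9710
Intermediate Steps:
q(B) = 2 + B (q(B) = 2 + (2*B - B) = 2 + B)
q(3)*(205/(-345)) = (2 + 3)*(205/(-345)) = 5*(205*(-1/345)) = 5*(-41/69) = -205/69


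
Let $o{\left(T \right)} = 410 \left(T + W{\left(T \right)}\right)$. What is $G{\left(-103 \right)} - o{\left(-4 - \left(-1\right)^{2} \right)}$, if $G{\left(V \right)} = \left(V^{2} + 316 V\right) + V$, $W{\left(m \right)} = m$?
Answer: $-17942$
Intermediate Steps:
$G{\left(V \right)} = V^{2} + 317 V$
$o{\left(T \right)} = 820 T$ ($o{\left(T \right)} = 410 \left(T + T\right) = 410 \cdot 2 T = 820 T$)
$G{\left(-103 \right)} - o{\left(-4 - \left(-1\right)^{2} \right)} = - 103 \left(317 - 103\right) - 820 \left(-4 - \left(-1\right)^{2}\right) = \left(-103\right) 214 - 820 \left(-4 - 1\right) = -22042 - 820 \left(-4 - 1\right) = -22042 - 820 \left(-5\right) = -22042 - -4100 = -22042 + 4100 = -17942$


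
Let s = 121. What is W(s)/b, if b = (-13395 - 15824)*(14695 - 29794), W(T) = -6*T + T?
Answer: -605/441177681 ≈ -1.3713e-6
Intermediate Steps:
W(T) = -5*T
b = 441177681 (b = -29219*(-15099) = 441177681)
W(s)/b = -5*121/441177681 = -605*1/441177681 = -605/441177681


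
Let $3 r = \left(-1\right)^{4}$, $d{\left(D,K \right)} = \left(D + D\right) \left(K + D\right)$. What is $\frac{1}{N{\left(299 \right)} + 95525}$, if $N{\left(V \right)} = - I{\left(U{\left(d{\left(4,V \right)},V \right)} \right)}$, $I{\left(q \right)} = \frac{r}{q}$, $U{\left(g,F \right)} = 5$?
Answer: $\frac{15}{1432874} \approx 1.0468 \cdot 10^{-5}$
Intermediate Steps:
$d{\left(D,K \right)} = 2 D \left(D + K\right)$
$r = \frac{1}{3}$ ($r = \frac{\left(-1\right)^{4}}{3} = \frac{1}{3} \cdot 1 = \frac{1}{3} \approx 0.33333$)
$I{\left(q \right)} = \frac{1}{3 q}$
$N{\left(V \right)} = - \frac{1}{15}$ ($N{\left(V \right)} = - \frac{1}{3 \cdot 5} = \left(-1\right) \frac{1}{15} = - \frac{1}{15}$)
$\frac{1}{N{\left(299 \right)} + 95525} = \frac{1}{- \frac{1}{15} + 95525} = \frac{1}{\frac{1432874}{15}} = \frac{15}{1432874}$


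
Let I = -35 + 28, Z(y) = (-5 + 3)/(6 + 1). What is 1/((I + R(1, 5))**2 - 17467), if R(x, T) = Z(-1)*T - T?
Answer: -49/847047 ≈ -5.7848e-5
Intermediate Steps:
Z(y) = -2/7
I = -7
R(x, T) = -9*T/7 (R(x, T) = -2*T/7 - T = -9*T/7)
1/((I + R(1, 5))**2 - 17467) = 1/((-7 - 9/7*5)**2 - 17467) = 1/((-7 - 45/7)**2 - 17467) = 1/((-94/7)**2 - 17467) = 1/(8836/49 - 17467) = 1/(-847047/49) = -49/847047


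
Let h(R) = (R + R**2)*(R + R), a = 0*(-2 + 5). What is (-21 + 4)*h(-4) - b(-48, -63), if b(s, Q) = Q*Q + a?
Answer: -2337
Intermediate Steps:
a = 0 (a = 0*3 = 0)
h(R) = 2*R*(R + R**2) (h(R) = (R + R**2)*(2*R) = 2*R*(R + R**2))
b(s, Q) = Q**2 (b(s, Q) = Q*Q + 0 = Q**2 + 0 = Q**2)
(-21 + 4)*h(-4) - b(-48, -63) = (-21 + 4)*(2*(-4)**2*(1 - 4)) - 1*(-63)**2 = -34*16*(-3) - 1*3969 = -17*(-96) - 3969 = 1632 - 3969 = -2337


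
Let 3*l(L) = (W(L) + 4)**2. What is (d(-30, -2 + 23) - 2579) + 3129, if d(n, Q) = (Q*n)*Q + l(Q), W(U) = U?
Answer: -37415/3 ≈ -12472.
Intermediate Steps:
l(L) = (4 + L)**2/3 (l(L) = (L + 4)**2/3 = (4 + L)**2/3)
d(n, Q) = (4 + Q)**2/3 + n*Q**2 (d(n, Q) = (Q*n)*Q + (4 + Q)**2/3 = n*Q**2 + (4 + Q)**2/3 = (4 + Q)**2/3 + n*Q**2)
(d(-30, -2 + 23) - 2579) + 3129 = (((4 + (-2 + 23))**2/3 - 30*(-2 + 23)**2) - 2579) + 3129 = (((4 + 21)**2/3 - 30*21**2) - 2579) + 3129 = (((1/3)*25**2 - 30*441) - 2579) + 3129 = (((1/3)*625 - 13230) - 2579) + 3129 = ((625/3 - 13230) - 2579) + 3129 = (-39065/3 - 2579) + 3129 = -46802/3 + 3129 = -37415/3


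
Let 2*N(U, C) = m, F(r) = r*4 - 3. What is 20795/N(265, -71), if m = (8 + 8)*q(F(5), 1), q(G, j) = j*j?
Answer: 20795/8 ≈ 2599.4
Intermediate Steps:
F(r) = -3 + 4*r (F(r) = 4*r - 3 = -3 + 4*r)
q(G, j) = j²
m = 16 (m = (8 + 8)*1² = 16*1 = 16)
N(U, C) = 8 (N(U, C) = (½)*16 = 8)
20795/N(265, -71) = 20795/8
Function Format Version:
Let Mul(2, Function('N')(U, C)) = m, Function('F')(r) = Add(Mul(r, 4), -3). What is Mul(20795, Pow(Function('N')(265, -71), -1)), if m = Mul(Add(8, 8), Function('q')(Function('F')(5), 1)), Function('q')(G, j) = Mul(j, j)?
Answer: Rational(20795, 8) ≈ 2599.4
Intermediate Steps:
Function('F')(r) = Add(-3, Mul(4, r)) (Function('F')(r) = Add(Mul(4, r), -3) = Add(-3, Mul(4, r)))
Function('q')(G, j) = Pow(j, 2)
m = 16 (m = Mul(Add(8, 8), Pow(1, 2)) = Mul(16, 1) = 16)
Function('N')(U, C) = 8 (Function('N')(U, C) = Mul(Rational(1, 2), 16) = 8)
Mul(20795, Pow(Function('N')(265, -71), -1)) = Mul(20795, Pow(8, -1)) = Mul(20795, Rational(1, 8)) = Rational(20795, 8)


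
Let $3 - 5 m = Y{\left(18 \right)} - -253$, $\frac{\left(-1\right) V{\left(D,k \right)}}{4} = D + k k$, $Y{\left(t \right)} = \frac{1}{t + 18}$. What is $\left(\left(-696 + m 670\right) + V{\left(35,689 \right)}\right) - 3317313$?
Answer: $- \frac{94509661}{18} \approx -5.2505 \cdot 10^{6}$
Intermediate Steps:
$Y{\left(t \right)} = \frac{1}{18 + t}$
$V{\left(D,k \right)} = - 4 D - 4 k^{2}$ ($V{\left(D,k \right)} = - 4 \left(D + k k\right) = - 4 \left(D + k^{2}\right) = - 4 D - 4 k^{2}$)
$m = - \frac{9001}{180}$ ($m = \frac{3}{5} - \frac{\frac{1}{18 + 18} - -253}{5} = \frac{3}{5} - \frac{\frac{1}{36} + 253}{5} = \frac{3}{5} - \frac{9109}{180} = - \frac{9001}{180} \approx -50.006$)
$\left(\left(-696 + m 670\right) + V{\left(35,689 \right)}\right) - 3317313 = \left(\left(-696 - \frac{603067}{18}\right) - \left(140 + 4 \cdot 689^{2}\right)\right) - 3317313 = \left(\left(-696 - \frac{603067}{18}\right) - 1899024\right) - 3317313 = \left(- \frac{615595}{18} - 1899024\right) - 3317313 = - \frac{34798027}{18} - 3317313 = - \frac{94509661}{18}$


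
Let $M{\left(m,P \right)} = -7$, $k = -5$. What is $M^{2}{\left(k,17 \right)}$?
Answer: $49$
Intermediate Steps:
$M^{2}{\left(k,17 \right)} = \left(-7\right)^{2} = 49$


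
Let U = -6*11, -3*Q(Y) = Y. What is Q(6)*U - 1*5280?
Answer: -5148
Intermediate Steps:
Q(Y) = -Y/3
U = -66
Q(6)*U - 1*5280 = -1/3*6*(-66) - 1*5280 = -2*(-66) - 5280 = 132 - 5280 = -5148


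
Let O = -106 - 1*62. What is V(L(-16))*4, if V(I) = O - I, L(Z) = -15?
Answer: -612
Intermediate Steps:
O = -168 (O = -106 - 62 = -168)
V(I) = -168 - I
V(L(-16))*4 = (-168 - 1*(-15))*4 = (-168 + 15)*4 = -153*4 = -612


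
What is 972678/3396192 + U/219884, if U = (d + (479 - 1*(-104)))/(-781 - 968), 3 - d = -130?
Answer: 15586136181799/54420738530928 ≈ 0.28640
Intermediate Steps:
d = 133 (d = 3 - 1*(-130) = 3 + 130 = 133)
U = -716/1749 (U = (133 + (479 - 1*(-104)))/(-781 - 968) = (133 + (479 + 104))/(-1749) = (133 + 583)*(-1/1749) = 716*(-1/1749) = -716/1749 ≈ -0.40938)
972678/3396192 + U/219884 = 972678/3396192 - 716/1749/219884 = 972678*(1/3396192) - 716/1749*1/219884 = 162113/566032 - 179/96144279 = 15586136181799/54420738530928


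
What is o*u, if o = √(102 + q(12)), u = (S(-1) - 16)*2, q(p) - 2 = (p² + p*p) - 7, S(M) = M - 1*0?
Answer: -34*√385 ≈ -667.13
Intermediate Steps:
S(M) = M (S(M) = M + 0 = M)
q(p) = -5 + 2*p² (q(p) = 2 + ((p² + p*p) - 7) = 2 + ((p² + p²) - 7) = 2 + (2*p² - 7) = 2 + (-7 + 2*p²) = -5 + 2*p²)
u = -34 (u = (-1 - 16)*2 = -17*2 = -34)
o = √385 (o = √(102 + (-5 + 2*12²)) = √(102 + (-5 + 2*144)) = √(102 + (-5 + 288)) = √(102 + 283) = √385 ≈ 19.621)
o*u = √385*(-34) = -34*√385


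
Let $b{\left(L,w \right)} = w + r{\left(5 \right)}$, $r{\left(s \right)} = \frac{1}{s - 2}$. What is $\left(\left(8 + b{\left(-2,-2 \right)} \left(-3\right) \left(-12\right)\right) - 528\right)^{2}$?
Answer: $336400$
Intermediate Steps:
$r{\left(s \right)} = \frac{1}{-2 + s}$
$b{\left(L,w \right)} = \frac{1}{3} + w$ ($b{\left(L,w \right)} = w + \frac{1}{-2 + 5} = w + \frac{1}{3} = \frac{1}{3} + w$)
$\left(\left(8 + b{\left(-2,-2 \right)} \left(-3\right) \left(-12\right)\right) - 528\right)^{2} = \left(\left(8 + \left(\frac{1}{3} - 2\right) \left(-3\right) \left(-12\right)\right) - 528\right)^{2} = \left(\left(8 + \left(- \frac{5}{3}\right) \left(-3\right) \left(-12\right)\right) - 528\right)^{2} = \left(\left(8 + 5 \left(-12\right)\right) - 528\right)^{2} = \left(\left(8 - 60\right) - 528\right)^{2} = \left(-52 - 528\right)^{2} = \left(-580\right)^{2} = 336400$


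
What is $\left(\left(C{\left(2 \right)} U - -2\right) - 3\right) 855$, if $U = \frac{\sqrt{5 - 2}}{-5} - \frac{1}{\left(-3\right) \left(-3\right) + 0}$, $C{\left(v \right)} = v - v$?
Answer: $-855$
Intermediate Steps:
$C{\left(v \right)} = 0$
$U = - \frac{1}{9} - \frac{\sqrt{3}}{5}$ ($U = \sqrt{3} \left(- \frac{1}{5}\right) - \frac{1}{9 + 0} = - \frac{\sqrt{3}}{5} - \frac{1}{9} = - \frac{1}{9} - \frac{\sqrt{3}}{5} \approx -0.45752$)
$\left(\left(C{\left(2 \right)} U - -2\right) - 3\right) 855 = \left(\left(0 \left(- \frac{1}{9} - \frac{\sqrt{3}}{5}\right) - -2\right) - 3\right) 855 = \left(\left(0 + 2\right) - 3\right) 855 = \left(2 - 3\right) 855 = \left(-1\right) 855 = -855$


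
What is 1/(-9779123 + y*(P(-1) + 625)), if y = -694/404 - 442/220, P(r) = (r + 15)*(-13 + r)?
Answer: -505/4939264532 ≈ -1.0224e-7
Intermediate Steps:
P(r) = (-13 + r)*(15 + r) (P(r) = (15 + r)*(-13 + r) = (-13 + r)*(15 + r))
y = -20703/5555 (y = -694*1/404 - 442*1/220 = -347/202 - 221/110 = -20703/5555 ≈ -3.7269)
1/(-9779123 + y*(P(-1) + 625)) = 1/(-9779123 - 20703*((-195 + (-1)² + 2*(-1)) + 625)/5555) = 1/(-9779123 - 20703*((-195 + 1 - 2) + 625)/5555) = 1/(-9779123 - 20703*(-196 + 625)/5555) = 1/(-9779123 - 20703/5555*429) = 1/(-9779123 - 807417/505) = 1/(-4939264532/505) = -505/4939264532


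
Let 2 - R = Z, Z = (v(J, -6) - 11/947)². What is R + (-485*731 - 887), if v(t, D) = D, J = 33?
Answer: -318776265029/896809 ≈ -3.5546e+5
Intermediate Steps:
Z = 32410249/896809 (Z = (-6 - 11/947)² = (-5693/947)² = 32410249/896809 ≈ 36.140)
R = -30616631/896809 (R = 2 - 1*32410249/896809 = 2 - 32410249/896809 = -30616631/896809 ≈ -34.140)
R + (-485*731 - 887) = -30616631/896809 + (-485*731 - 887) = -30616631/896809 + (-354535 - 887) = -30616631/896809 - 355422 = -318776265029/896809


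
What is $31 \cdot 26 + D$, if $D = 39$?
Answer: $845$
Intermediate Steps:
$31 \cdot 26 + D = 31 \cdot 26 + 39 = 806 + 39 = 845$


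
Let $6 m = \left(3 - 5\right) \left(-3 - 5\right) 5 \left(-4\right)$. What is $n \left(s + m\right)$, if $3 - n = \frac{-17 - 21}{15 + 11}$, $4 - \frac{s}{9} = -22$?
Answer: $\frac{31436}{39} \approx 806.05$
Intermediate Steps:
$s = 234$ ($s = 36 - -198 = 36 + 198 = 234$)
$m = - \frac{160}{3}$ ($m = \frac{\left(3 - 5\right) \left(-3 - 5\right) 5 \left(-4\right)}{6} = \frac{\left(-2\right) \left(-8\right) 5 \left(-4\right)}{6} = \frac{16 \cdot 5 \left(-4\right)}{6} = \frac{80 \left(-4\right)}{6} = \frac{1}{6} \left(-320\right) = - \frac{160}{3} \approx -53.333$)
$n = \frac{58}{13}$ ($n = 3 - \frac{-17 - 21}{15 + 11} = 3 - - \frac{38}{26} = 3 - \left(-38\right) \frac{1}{26} = 3 - - \frac{19}{13} = 3 + \frac{19}{13} = \frac{58}{13} \approx 4.4615$)
$n \left(s + m\right) = \frac{58 \left(234 - \frac{160}{3}\right)}{13} = \frac{58}{13} \cdot \frac{542}{3} = \frac{31436}{39}$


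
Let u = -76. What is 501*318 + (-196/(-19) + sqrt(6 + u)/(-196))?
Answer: 3027238/19 - I*sqrt(70)/196 ≈ 1.5933e+5 - 0.042687*I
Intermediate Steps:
501*318 + (-196/(-19) + sqrt(6 + u)/(-196)) = 501*318 + (-196/(-19) + sqrt(6 - 76)/(-196)) = 159318 + (-196*(-1/19) + sqrt(-70)*(-1/196)) = 159318 + (196/19 + (I*sqrt(70))*(-1/196)) = 159318 + (196/19 - I*sqrt(70)/196) = 3027238/19 - I*sqrt(70)/196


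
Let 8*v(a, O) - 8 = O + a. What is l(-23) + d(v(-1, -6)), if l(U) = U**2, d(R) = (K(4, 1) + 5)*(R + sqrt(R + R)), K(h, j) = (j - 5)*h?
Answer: 4177/8 ≈ 522.13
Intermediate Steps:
v(a, O) = 1 + O/8 + a/8 (v(a, O) = 1 + (O + a)/8 = 1 + (O/8 + a/8) = 1 + O/8 + a/8)
K(h, j) = h*(-5 + j) (K(h, j) = (-5 + j)*h = h*(-5 + j))
d(R) = -11*R - 11*sqrt(2)*sqrt(R) (d(R) = (4*(-5 + 1) + 5)*(R + sqrt(R + R)) = (4*(-4) + 5)*(R + sqrt(2*R)) = (-16 + 5)*(R + sqrt(2)*sqrt(R)) = -11*(R + sqrt(2)*sqrt(R)) = -11*R - 11*sqrt(2)*sqrt(R))
l(-23) + d(v(-1, -6)) = (-23)**2 + (-11*(1 + (1/8)*(-6) + (1/8)*(-1)) - 11*sqrt(2)*sqrt(1 + (1/8)*(-6) + (1/8)*(-1))) = 529 + (-11*(1 - 3/4 - 1/8) - 11*sqrt(2)*sqrt(1 - 3/4 - 1/8)) = 529 + (-11*1/8 - 11*sqrt(2)*sqrt(1/8)) = 529 + (-11/8 - 11*sqrt(2)*sqrt(2)/4) = 529 + (-11/8 - 11/2) = 529 - 55/8 = 4177/8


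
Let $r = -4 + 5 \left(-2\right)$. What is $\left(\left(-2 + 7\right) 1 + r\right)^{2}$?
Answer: $81$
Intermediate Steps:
$r = -14$ ($r = -4 - 10 = -14$)
$\left(\left(-2 + 7\right) 1 + r\right)^{2} = \left(\left(-2 + 7\right) 1 - 14\right)^{2} = \left(5 \cdot 1 - 14\right)^{2} = \left(5 - 14\right)^{2} = \left(-9\right)^{2} = 81$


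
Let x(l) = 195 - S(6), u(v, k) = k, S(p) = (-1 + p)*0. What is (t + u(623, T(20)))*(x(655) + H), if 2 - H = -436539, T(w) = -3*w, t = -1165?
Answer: -535001600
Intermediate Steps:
S(p) = 0
x(l) = 195 (x(l) = 195 - 1*0 = 195 + 0 = 195)
H = 436541 (H = 2 - 1*(-436539) = 2 + 436539 = 436541)
(t + u(623, T(20)))*(x(655) + H) = (-1165 - 3*20)*(195 + 436541) = (-1165 - 60)*436736 = -1225*436736 = -535001600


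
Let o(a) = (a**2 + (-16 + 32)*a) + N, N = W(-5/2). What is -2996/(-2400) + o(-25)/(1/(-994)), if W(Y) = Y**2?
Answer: -137916751/600 ≈ -2.2986e+5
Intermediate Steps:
N = 25/4 (N = (-5/2)**2 = 25/4 ≈ 6.2500)
o(a) = 25/4 + a**2 + 16*a (o(a) = (a**2 + (-16 + 32)*a) + 25/4 = (a**2 + 16*a) + 25/4 = 25/4 + a**2 + 16*a)
-2996/(-2400) + o(-25)/(1/(-994)) = -2996/(-2400) + (25/4 + (-25)**2 + 16*(-25))/(1/(-994)) = -2996*(-1/2400) + (25/4 + 625 - 400)/(-1/994) = 749/600 + (925/4)*(-994) = 749/600 - 459725/2 = -137916751/600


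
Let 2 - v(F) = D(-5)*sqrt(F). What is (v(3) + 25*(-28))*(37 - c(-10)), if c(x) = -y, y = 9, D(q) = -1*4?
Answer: -32108 + 184*sqrt(3) ≈ -31789.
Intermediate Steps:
D(q) = -4
c(x) = -9 (c(x) = -1*9 = -9)
v(F) = 2 + 4*sqrt(F) (v(F) = 2 - (-4)*sqrt(F) = 2 + 4*sqrt(F))
(v(3) + 25*(-28))*(37 - c(-10)) = ((2 + 4*sqrt(3)) + 25*(-28))*(37 - 1*(-9)) = ((2 + 4*sqrt(3)) - 700)*(37 + 9) = (-698 + 4*sqrt(3))*46 = -32108 + 184*sqrt(3)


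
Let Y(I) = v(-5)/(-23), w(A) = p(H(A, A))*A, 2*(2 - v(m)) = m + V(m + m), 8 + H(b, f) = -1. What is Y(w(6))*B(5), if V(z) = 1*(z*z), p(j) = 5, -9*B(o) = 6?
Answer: -91/69 ≈ -1.3188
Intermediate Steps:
H(b, f) = -9 (H(b, f) = -8 - 1 = -9)
B(o) = -⅔ (B(o) = -⅑*6 = -⅔)
V(z) = z² (V(z) = 1*z² = z²)
v(m) = 2 - 2*m² - m/2 (v(m) = 2 - (m + (m + m)²)/2 = 2 - (m + (2*m)²)/2 = 2 - (m + 4*m²)/2 = 2 + (-2*m² - m/2) = 2 - 2*m² - m/2)
w(A) = 5*A
Y(I) = 91/46 (Y(I) = (2 - 2*(-5)² - ½*(-5))/(-23) = (2 - 2*25 + 5/2)*(-1/23) = (2 - 50 + 5/2)*(-1/23) = -91/2*(-1/23) = 91/46)
Y(w(6))*B(5) = (91/46)*(-⅔) = -91/69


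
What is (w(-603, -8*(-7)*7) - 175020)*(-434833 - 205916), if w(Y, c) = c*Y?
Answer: 263601575604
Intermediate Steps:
w(Y, c) = Y*c
(w(-603, -8*(-7)*7) - 175020)*(-434833 - 205916) = (-603*(-8*(-7))*7 - 175020)*(-434833 - 205916) = (-33768*7 - 175020)*(-640749) = (-603*392 - 175020)*(-640749) = (-236376 - 175020)*(-640749) = -411396*(-640749) = 263601575604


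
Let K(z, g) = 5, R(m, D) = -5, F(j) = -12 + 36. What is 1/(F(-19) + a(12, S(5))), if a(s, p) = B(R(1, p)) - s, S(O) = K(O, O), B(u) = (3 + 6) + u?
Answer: 1/16 ≈ 0.062500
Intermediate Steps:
F(j) = 24
B(u) = 9 + u
S(O) = 5
a(s, p) = 4 - s (a(s, p) = (9 - 5) - s = 4 - s)
1/(F(-19) + a(12, S(5))) = 1/(24 + (4 - 1*12)) = 1/(24 + (4 - 12)) = 1/(24 - 8) = 1/16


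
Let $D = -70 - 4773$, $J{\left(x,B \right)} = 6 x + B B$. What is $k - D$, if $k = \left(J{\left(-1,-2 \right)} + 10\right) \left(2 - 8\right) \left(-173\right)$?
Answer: $13147$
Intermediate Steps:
$J{\left(x,B \right)} = B^{2} + 6 x$ ($J{\left(x,B \right)} = 6 x + B^{2} = B^{2} + 6 x$)
$k = 8304$ ($k = \left(\left(\left(-2\right)^{2} + 6 \left(-1\right)\right) + 10\right) \left(2 - 8\right) \left(-173\right) = \left(\left(4 - 6\right) + 10\right) \left(-6\right) \left(-173\right) = \left(-2 + 10\right) \left(-6\right) \left(-173\right) = 8 \left(-6\right) \left(-173\right) = \left(-48\right) \left(-173\right) = 8304$)
$D = -4843$ ($D = -70 - 4773 = -4843$)
$k - D = 8304 - -4843 = 8304 + 4843 = 13147$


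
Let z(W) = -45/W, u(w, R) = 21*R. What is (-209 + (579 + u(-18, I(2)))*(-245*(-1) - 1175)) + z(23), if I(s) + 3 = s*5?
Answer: -15533992/23 ≈ -6.7539e+5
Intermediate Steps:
I(s) = -3 + 5*s (I(s) = -3 + s*5 = -3 + 5*s)
(-209 + (579 + u(-18, I(2)))*(-245*(-1) - 1175)) + z(23) = (-209 + (579 + 21*(-3 + 5*2))*(-245*(-1) - 1175)) - 45/23 = (-209 + (579 + 21*(-3 + 10))*(245 - 1175)) - 45*1/23 = (-209 + (579 + 21*7)*(-930)) - 45/23 = (-209 + (579 + 147)*(-930)) - 45/23 = (-209 + 726*(-930)) - 45/23 = (-209 - 675180) - 45/23 = -675389 - 45/23 = -15533992/23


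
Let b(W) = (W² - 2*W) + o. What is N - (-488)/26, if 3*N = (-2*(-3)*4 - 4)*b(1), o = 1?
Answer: 244/13 ≈ 18.769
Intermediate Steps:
b(W) = 1 + W² - 2*W (b(W) = (W² - 2*W) + 1 = 1 + W² - 2*W)
N = 0 (N = ((-2*(-3)*4 - 4)*(1 + 1² - 2*1))/3 = ((6*4 - 4)*(1 + 1 - 2))/3 = ((24 - 4)*0)/3 = (20*0)/3 = (⅓)*0 = 0)
N - (-488)/26 = 0 - (-488)/26 = 0 - 1*(-244/13) = 0 + 244/13 = 244/13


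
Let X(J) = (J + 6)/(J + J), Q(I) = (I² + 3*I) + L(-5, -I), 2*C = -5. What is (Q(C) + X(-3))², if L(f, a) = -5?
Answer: 729/16 ≈ 45.563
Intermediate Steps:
C = -5/2 (C = (½)*(-5) = -5/2 ≈ -2.5000)
Q(I) = -5 + I² + 3*I (Q(I) = (I² + 3*I) - 5 = -5 + I² + 3*I)
X(J) = (6 + J)/(2*J) (X(J) = (6 + J)/((2*J)) = (6 + J)*(1/(2*J)) = (6 + J)/(2*J))
(Q(C) + X(-3))² = ((-5 + (-5/2)² + 3*(-5/2)) + (½)*(6 - 3)/(-3))² = ((-5 + 25/4 - 15/2) + (½)*(-⅓)*3)² = (-25/4 - ½)² = (-27/4)² = 729/16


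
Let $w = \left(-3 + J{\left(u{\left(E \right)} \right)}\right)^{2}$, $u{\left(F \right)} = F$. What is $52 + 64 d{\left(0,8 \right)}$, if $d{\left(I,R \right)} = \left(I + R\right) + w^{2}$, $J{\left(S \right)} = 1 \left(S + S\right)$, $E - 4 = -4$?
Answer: $5748$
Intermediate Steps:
$E = 0$ ($E = 4 - 4 = 0$)
$J{\left(S \right)} = 2 S$ ($J{\left(S \right)} = 1 \cdot 2 S = 2 S$)
$w = 9$ ($w = \left(-3 + 2 \cdot 0\right)^{2} = \left(-3 + 0\right)^{2} = \left(-3\right)^{2} = 9$)
$d{\left(I,R \right)} = 81 + I + R$ ($d{\left(I,R \right)} = \left(I + R\right) + 9^{2} = \left(I + R\right) + 81 = 81 + I + R$)
$52 + 64 d{\left(0,8 \right)} = 52 + 64 \left(81 + 0 + 8\right) = 52 + 64 \cdot 89 = 52 + 5696 = 5748$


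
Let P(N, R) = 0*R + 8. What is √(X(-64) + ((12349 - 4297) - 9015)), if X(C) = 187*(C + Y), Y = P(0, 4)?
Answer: I*√11435 ≈ 106.93*I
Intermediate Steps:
P(N, R) = 8 (P(N, R) = 0 + 8 = 8)
Y = 8
X(C) = 1496 + 187*C (X(C) = 187*(C + 8) = 187*(8 + C) = 1496 + 187*C)
√(X(-64) + ((12349 - 4297) - 9015)) = √((1496 + 187*(-64)) + ((12349 - 4297) - 9015)) = √((1496 - 11968) + (8052 - 9015)) = √(-10472 - 963) = √(-11435) = I*√11435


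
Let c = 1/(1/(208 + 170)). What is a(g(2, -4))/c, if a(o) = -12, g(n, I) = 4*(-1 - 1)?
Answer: -2/63 ≈ -0.031746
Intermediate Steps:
g(n, I) = -8 (g(n, I) = 4*(-2) = -8)
c = 378 (c = 1/(1/378) = 378)
a(g(2, -4))/c = -12/378 = -12*1/378 = -2/63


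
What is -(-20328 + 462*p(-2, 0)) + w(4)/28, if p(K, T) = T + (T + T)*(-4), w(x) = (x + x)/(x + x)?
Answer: 569185/28 ≈ 20328.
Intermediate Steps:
w(x) = 1 (w(x) = (2*x)/((2*x)) = (2*x)*(1/(2*x)) = 1)
p(K, T) = -7*T (p(K, T) = T + (2*T)*(-4) = T - 8*T = -7*T)
-(-20328 + 462*p(-2, 0)) + w(4)/28 = -462/(1/(-7*0 + (-103 + 59))) + 1/28 = -462/(1/(0 - 44)) + 1*(1/28) = -462/(1/(-44)) + 1/28 = -462/(-1/44) + 1/28 = -462*(-44) + 1/28 = 20328 + 1/28 = 569185/28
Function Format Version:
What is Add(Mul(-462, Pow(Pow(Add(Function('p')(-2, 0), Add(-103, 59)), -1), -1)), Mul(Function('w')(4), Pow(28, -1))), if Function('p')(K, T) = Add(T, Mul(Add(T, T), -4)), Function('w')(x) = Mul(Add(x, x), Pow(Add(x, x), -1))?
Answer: Rational(569185, 28) ≈ 20328.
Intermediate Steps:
Function('w')(x) = 1 (Function('w')(x) = Mul(Mul(2, x), Pow(Mul(2, x), -1)) = Mul(Mul(2, x), Mul(Rational(1, 2), Pow(x, -1))) = 1)
Function('p')(K, T) = Mul(-7, T) (Function('p')(K, T) = Add(T, Mul(Mul(2, T), -4)) = Add(T, Mul(-8, T)) = Mul(-7, T))
Add(Mul(-462, Pow(Pow(Add(Function('p')(-2, 0), Add(-103, 59)), -1), -1)), Mul(Function('w')(4), Pow(28, -1))) = Add(Mul(-462, Pow(Pow(Add(Mul(-7, 0), Add(-103, 59)), -1), -1)), Mul(1, Pow(28, -1))) = Add(Mul(-462, Pow(Pow(Add(0, -44), -1), -1)), Mul(1, Rational(1, 28))) = Add(Mul(-462, Pow(Pow(-44, -1), -1)), Rational(1, 28)) = Add(Mul(-462, Pow(Rational(-1, 44), -1)), Rational(1, 28)) = Add(Mul(-462, -44), Rational(1, 28)) = Add(20328, Rational(1, 28)) = Rational(569185, 28)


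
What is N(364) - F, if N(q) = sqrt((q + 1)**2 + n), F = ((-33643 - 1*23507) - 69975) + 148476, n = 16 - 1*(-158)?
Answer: -21351 + sqrt(133399) ≈ -20986.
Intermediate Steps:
n = 174 (n = 16 + 158 = 174)
F = 21351 (F = ((-33643 - 23507) - 69975) + 148476 = (-57150 - 69975) + 148476 = -127125 + 148476 = 21351)
N(q) = sqrt(174 + (1 + q)**2) (N(q) = sqrt((q + 1)**2 + 174) = sqrt((1 + q)**2 + 174) = sqrt(174 + (1 + q)**2))
N(364) - F = sqrt(174 + (1 + 364)**2) - 1*21351 = sqrt(174 + 365**2) - 21351 = sqrt(174 + 133225) - 21351 = sqrt(133399) - 21351 = -21351 + sqrt(133399)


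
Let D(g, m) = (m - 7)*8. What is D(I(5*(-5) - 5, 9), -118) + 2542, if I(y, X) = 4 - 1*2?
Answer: 1542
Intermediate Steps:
I(y, X) = 2 (I(y, X) = 4 - 2 = 2)
D(g, m) = -56 + 8*m (D(g, m) = (-7 + m)*8 = -56 + 8*m)
D(I(5*(-5) - 5, 9), -118) + 2542 = (-56 + 8*(-118)) + 2542 = (-56 - 944) + 2542 = -1000 + 2542 = 1542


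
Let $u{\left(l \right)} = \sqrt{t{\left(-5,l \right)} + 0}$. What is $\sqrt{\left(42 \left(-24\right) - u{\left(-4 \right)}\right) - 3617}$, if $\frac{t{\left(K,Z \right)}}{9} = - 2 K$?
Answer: $\sqrt{-4625 - 3 \sqrt{10}} \approx 68.077 i$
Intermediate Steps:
$t{\left(K,Z \right)} = - 18 K$ ($t{\left(K,Z \right)} = 9 \left(- 2 K\right) = - 18 K$)
$u{\left(l \right)} = 3 \sqrt{10}$ ($u{\left(l \right)} = \sqrt{\left(-18\right) \left(-5\right) + 0} = \sqrt{90 + 0} = \sqrt{90} = 3 \sqrt{10}$)
$\sqrt{\left(42 \left(-24\right) - u{\left(-4 \right)}\right) - 3617} = \sqrt{\left(42 \left(-24\right) - 3 \sqrt{10}\right) - 3617} = \sqrt{\left(-1008 - 3 \sqrt{10}\right) - 3617} = \sqrt{-4625 - 3 \sqrt{10}}$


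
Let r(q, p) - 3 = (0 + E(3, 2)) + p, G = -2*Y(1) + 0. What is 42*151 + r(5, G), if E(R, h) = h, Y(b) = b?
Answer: 6345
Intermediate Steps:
G = -2 (G = -2*1 + 0 = -2 + 0 = -2)
r(q, p) = 5 + p (r(q, p) = 3 + ((0 + 2) + p) = 3 + (2 + p) = 5 + p)
42*151 + r(5, G) = 42*151 + (5 - 2) = 6342 + 3 = 6345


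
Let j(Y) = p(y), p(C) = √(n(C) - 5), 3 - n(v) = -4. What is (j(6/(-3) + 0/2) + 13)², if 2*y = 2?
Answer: (13 + √2)² ≈ 207.77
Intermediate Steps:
n(v) = 7 (n(v) = 3 - 1*(-4) = 3 + 4 = 7)
y = 1 (y = (½)*2 = 1)
p(C) = √2 (p(C) = √(7 - 5) = √2)
j(Y) = √2
(j(6/(-3) + 0/2) + 13)² = (√2 + 13)² = (13 + √2)²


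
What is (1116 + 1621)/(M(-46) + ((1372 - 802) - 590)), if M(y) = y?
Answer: -2737/66 ≈ -41.470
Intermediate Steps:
(1116 + 1621)/(M(-46) + ((1372 - 802) - 590)) = (1116 + 1621)/(-46 + ((1372 - 802) - 590)) = 2737/(-46 + (570 - 590)) = 2737/(-46 - 20) = 2737/(-66) = 2737*(-1/66) = -2737/66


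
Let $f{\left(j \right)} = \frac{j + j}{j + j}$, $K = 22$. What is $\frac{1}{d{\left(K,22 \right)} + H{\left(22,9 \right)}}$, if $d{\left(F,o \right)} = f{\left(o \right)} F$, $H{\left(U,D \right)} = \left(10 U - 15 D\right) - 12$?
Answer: $\frac{1}{95} \approx 0.010526$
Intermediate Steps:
$f{\left(j \right)} = 1$ ($f{\left(j \right)} = \frac{2 j}{2 j} = 2 j \frac{1}{2 j} = 1$)
$H{\left(U,D \right)} = -12 - 15 D + 10 U$ ($H{\left(U,D \right)} = \left(- 15 D + 10 U\right) - 12 = -12 - 15 D + 10 U$)
$d{\left(F,o \right)} = F$ ($d{\left(F,o \right)} = 1 F = F$)
$\frac{1}{d{\left(K,22 \right)} + H{\left(22,9 \right)}} = \frac{1}{22 - -73} = \frac{1}{22 + 73} = \frac{1}{95}$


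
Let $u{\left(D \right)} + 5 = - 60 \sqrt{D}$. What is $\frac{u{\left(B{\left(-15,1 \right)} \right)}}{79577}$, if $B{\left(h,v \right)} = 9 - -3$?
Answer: $- \frac{5}{79577} - \frac{120 \sqrt{3}}{79577} \approx -0.0026747$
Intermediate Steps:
$B{\left(h,v \right)} = 12$ ($B{\left(h,v \right)} = 9 + 3 = 12$)
$u{\left(D \right)} = -5 - 60 \sqrt{D}$
$\frac{u{\left(B{\left(-15,1 \right)} \right)}}{79577} = \frac{-5 - 60 \sqrt{12}}{79577} = \left(-5 - 60 \cdot 2 \sqrt{3}\right) \frac{1}{79577} = \left(-5 - 120 \sqrt{3}\right) \frac{1}{79577} = - \frac{5}{79577} - \frac{120 \sqrt{3}}{79577}$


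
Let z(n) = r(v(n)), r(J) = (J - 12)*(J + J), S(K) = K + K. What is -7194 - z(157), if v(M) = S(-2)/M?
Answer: -177340010/24649 ≈ -7194.6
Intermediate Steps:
S(K) = 2*K
v(M) = -4/M (v(M) = (2*(-2))/M = -4/M)
r(J) = 2*J*(-12 + J) (r(J) = (-12 + J)*(2*J) = 2*J*(-12 + J))
z(n) = -8*(-12 - 4/n)/n (z(n) = 2*(-4/n)*(-12 - 4/n) = -8*(-12 - 4/n)/n)
-7194 - z(157) = -7194 - 32*(1 + 3*157)/157**2 = -7194 - 32*(1 + 471)/24649 = -7194 - 32*472/24649 = -7194 - 1*15104/24649 = -7194 - 15104/24649 = -177340010/24649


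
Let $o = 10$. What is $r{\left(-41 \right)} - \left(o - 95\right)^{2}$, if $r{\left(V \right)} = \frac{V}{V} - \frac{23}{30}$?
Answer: $- \frac{216743}{30} \approx -7224.8$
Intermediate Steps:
$r{\left(V \right)} = \frac{7}{30}$ ($r{\left(V \right)} = 1 - \frac{23}{30} = \frac{7}{30}$)
$r{\left(-41 \right)} - \left(o - 95\right)^{2} = \frac{7}{30} - \left(10 - 95\right)^{2} = \frac{7}{30} - \left(-85\right)^{2} = \frac{7}{30} - 7225 = - \frac{216743}{30}$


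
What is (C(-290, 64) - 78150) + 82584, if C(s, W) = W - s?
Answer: 4788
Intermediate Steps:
(C(-290, 64) - 78150) + 82584 = ((64 - 1*(-290)) - 78150) + 82584 = ((64 + 290) - 78150) + 82584 = (354 - 78150) + 82584 = -77796 + 82584 = 4788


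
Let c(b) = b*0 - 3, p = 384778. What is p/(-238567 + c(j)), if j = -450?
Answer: -192389/119285 ≈ -1.6129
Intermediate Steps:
c(b) = -3 (c(b) = 0 - 3 = -3)
p/(-238567 + c(j)) = 384778/(-238567 - 3) = 384778/(-238570) = 384778*(-1/238570) = -192389/119285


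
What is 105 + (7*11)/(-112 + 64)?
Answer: 4963/48 ≈ 103.40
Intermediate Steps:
105 + (7*11)/(-112 + 64) = 105 + 77/(-48) = 105 + 77*(-1/48) = 105 - 77/48 = 4963/48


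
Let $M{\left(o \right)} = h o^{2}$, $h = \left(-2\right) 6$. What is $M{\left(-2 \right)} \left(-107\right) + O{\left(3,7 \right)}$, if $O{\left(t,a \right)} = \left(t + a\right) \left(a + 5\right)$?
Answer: $5256$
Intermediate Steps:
$h = -12$
$M{\left(o \right)} = - 12 o^{2}$
$O{\left(t,a \right)} = \left(5 + a\right) \left(a + t\right)$ ($O{\left(t,a \right)} = \left(a + t\right) \left(5 + a\right) = \left(5 + a\right) \left(a + t\right)$)
$M{\left(-2 \right)} \left(-107\right) + O{\left(3,7 \right)} = - 12 \left(-2\right)^{2} \left(-107\right) + \left(7^{2} + 5 \cdot 7 + 5 \cdot 3 + 7 \cdot 3\right) = \left(-12\right) 4 \left(-107\right) + \left(49 + 35 + 15 + 21\right) = \left(-48\right) \left(-107\right) + 120 = 5136 + 120 = 5256$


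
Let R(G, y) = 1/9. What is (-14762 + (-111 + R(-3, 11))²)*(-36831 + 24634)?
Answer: 2435960446/81 ≈ 3.0074e+7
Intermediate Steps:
R(G, y) = ⅑
(-14762 + (-111 + R(-3, 11))²)*(-36831 + 24634) = (-14762 + (-111 + ⅑)²)*(-36831 + 24634) = (-14762 + (-998/9)²)*(-12197) = (-14762 + 996004/81)*(-12197) = -199718/81*(-12197) = 2435960446/81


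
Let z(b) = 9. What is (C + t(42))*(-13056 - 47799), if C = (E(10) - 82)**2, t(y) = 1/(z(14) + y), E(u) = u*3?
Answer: -2797402925/17 ≈ -1.6455e+8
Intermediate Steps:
E(u) = 3*u
t(y) = 1/(9 + y)
C = 2704 (C = (3*10 - 82)**2 = (30 - 82)**2 = (-52)**2 = 2704)
(C + t(42))*(-13056 - 47799) = (2704 + 1/(9 + 42))*(-13056 - 47799) = (2704 + 1/51)*(-60855) = (137905/51)*(-60855) = -2797402925/17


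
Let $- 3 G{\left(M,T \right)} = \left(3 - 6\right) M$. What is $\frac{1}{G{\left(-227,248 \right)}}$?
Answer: $- \frac{1}{227} \approx -0.0044053$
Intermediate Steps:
$G{\left(M,T \right)} = M$ ($G{\left(M,T \right)} = - \frac{\left(3 - 6\right) M}{3} = - \frac{\left(-3\right) M}{3} = M$)
$\frac{1}{G{\left(-227,248 \right)}} = \frac{1}{-227} = - \frac{1}{227}$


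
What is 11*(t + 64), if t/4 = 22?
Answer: 1672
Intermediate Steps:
t = 88 (t = 4*22 = 88)
11*(t + 64) = 11*(88 + 64) = 11*152 = 1672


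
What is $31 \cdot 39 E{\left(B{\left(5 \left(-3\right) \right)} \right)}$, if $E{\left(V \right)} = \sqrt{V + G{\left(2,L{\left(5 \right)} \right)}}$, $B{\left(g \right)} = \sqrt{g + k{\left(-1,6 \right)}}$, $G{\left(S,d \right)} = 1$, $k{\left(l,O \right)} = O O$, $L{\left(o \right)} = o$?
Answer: $1209 \sqrt{1 + \sqrt{21}} \approx 2856.6$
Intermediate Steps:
$k{\left(l,O \right)} = O^{2}$
$B{\left(g \right)} = \sqrt{36 + g}$ ($B{\left(g \right)} = \sqrt{g + 6^{2}} = \sqrt{g + 36} = \sqrt{36 + g}$)
$E{\left(V \right)} = \sqrt{1 + V}$ ($E{\left(V \right)} = \sqrt{V + 1} = \sqrt{1 + V}$)
$31 \cdot 39 E{\left(B{\left(5 \left(-3\right) \right)} \right)} = 31 \cdot 39 \sqrt{1 + \sqrt{36 + 5 \left(-3\right)}} = 1209 \sqrt{1 + \sqrt{36 - 15}} = 1209 \sqrt{1 + \sqrt{21}}$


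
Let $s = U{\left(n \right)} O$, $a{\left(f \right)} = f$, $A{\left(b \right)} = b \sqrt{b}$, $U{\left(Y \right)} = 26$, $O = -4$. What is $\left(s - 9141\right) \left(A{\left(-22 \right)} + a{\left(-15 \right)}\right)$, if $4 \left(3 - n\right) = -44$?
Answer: $138675 + 203390 i \sqrt{22} \approx 1.3868 \cdot 10^{5} + 9.5398 \cdot 10^{5} i$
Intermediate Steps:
$n = 14$ ($n = 3 - -11 = 3 + 11 = 14$)
$A{\left(b \right)} = b^{\frac{3}{2}}$
$s = -104$ ($s = 26 \left(-4\right) = -104$)
$\left(s - 9141\right) \left(A{\left(-22 \right)} + a{\left(-15 \right)}\right) = \left(-104 - 9141\right) \left(\left(-22\right)^{\frac{3}{2}} - 15\right) = - 9245 \left(- 22 i \sqrt{22} - 15\right) = - 9245 \left(-15 - 22 i \sqrt{22}\right) = 138675 + 203390 i \sqrt{22}$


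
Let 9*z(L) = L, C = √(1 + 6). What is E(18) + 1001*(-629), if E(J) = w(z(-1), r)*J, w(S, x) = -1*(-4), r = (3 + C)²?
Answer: -629557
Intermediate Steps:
C = √7 ≈ 2.6458
z(L) = L/9
r = (3 + √7)² ≈ 31.875
w(S, x) = 4
E(J) = 4*J
E(18) + 1001*(-629) = 4*18 + 1001*(-629) = 72 - 629629 = -629557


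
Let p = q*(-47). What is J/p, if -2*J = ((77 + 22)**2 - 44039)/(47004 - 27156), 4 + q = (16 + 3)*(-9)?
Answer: 17119/163249800 ≈ 0.00010486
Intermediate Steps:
q = -175 (q = -4 + (16 + 3)*(-9) = -4 + 19*(-9) = -4 - 171 = -175)
J = 17119/19848 (J = -((77 + 22)**2 - 44039)/(2*(47004 - 27156)) = -(99**2 - 44039)/(2*19848) = -(9801 - 44039)/(2*19848) = -(-17119)/19848 = -1/2*(-17119/9924) = 17119/19848 ≈ 0.86250)
p = 8225 (p = -175*(-47) = 8225)
J/p = (17119/19848)/8225 = (17119/19848)*(1/8225) = 17119/163249800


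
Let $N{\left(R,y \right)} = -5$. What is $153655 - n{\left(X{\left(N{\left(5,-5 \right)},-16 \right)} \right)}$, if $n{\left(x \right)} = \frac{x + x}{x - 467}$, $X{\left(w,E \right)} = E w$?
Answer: $\frac{59464645}{387} \approx 1.5366 \cdot 10^{5}$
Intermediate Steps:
$n{\left(x \right)} = \frac{2 x}{-467 + x}$
$153655 - n{\left(X{\left(N{\left(5,-5 \right)},-16 \right)} \right)} = 153655 - \frac{2 \left(\left(-16\right) \left(-5\right)\right)}{-467 - -80} = 153655 - 2 \cdot 80 \frac{1}{-467 + 80} = 153655 - 2 \cdot 80 \frac{1}{-387} = 153655 - 2 \cdot 80 \left(- \frac{1}{387}\right) = 153655 - - \frac{160}{387} = 153655 + \frac{160}{387} = \frac{59464645}{387}$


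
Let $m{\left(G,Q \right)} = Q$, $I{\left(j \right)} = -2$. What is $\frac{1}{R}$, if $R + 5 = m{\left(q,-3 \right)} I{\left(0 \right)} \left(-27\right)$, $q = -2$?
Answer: $- \frac{1}{167} \approx -0.005988$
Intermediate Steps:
$R = -167$ ($R = -5 + \left(-3\right) \left(-2\right) \left(-27\right) = -5 + 6 \left(-27\right) = -5 - 162 = -167$)
$\frac{1}{R} = \frac{1}{-167} = - \frac{1}{167}$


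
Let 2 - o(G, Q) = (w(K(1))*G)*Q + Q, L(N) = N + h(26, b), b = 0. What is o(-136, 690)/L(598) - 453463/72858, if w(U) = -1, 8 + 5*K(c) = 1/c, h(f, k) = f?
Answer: -149376707/947154 ≈ -157.71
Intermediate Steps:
L(N) = 26 + N (L(N) = N + 26 = 26 + N)
K(c) = -8/5 + 1/(5*c) (K(c) = -8/5 + (1/c)/5 = -8/5 + 1/(5*c))
o(G, Q) = 2 - Q + G*Q (o(G, Q) = 2 - ((-G)*Q + Q) = 2 - (-G*Q + Q) = 2 - (Q - G*Q) = 2 + (-Q + G*Q) = 2 - Q + G*Q)
o(-136, 690)/L(598) - 453463/72858 = (2 - 1*690 - 136*690)/(26 + 598) - 453463/72858 = (2 - 690 - 93840)/624 - 453463*1/72858 = -94528*1/624 - 453463/72858 = -5908/39 - 453463/72858 = -149376707/947154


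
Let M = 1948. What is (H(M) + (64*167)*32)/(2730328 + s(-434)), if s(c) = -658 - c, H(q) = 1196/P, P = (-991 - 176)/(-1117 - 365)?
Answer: 16704381/132751307 ≈ 0.12583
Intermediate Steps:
P = 389/494 (P = -1167/(-1482) = -1167*(-1/1482) = 389/494 ≈ 0.78745)
H(q) = 590824/389 (H(q) = 1196/(389/494) = 1196*(494/389) = 590824/389)
(H(M) + (64*167)*32)/(2730328 + s(-434)) = (590824/389 + (64*167)*32)/(2730328 + (-658 - 1*(-434))) = (590824/389 + 10688*32)/(2730328 + (-658 + 434)) = (590824/389 + 342016)/(2730328 - 224) = (133635048/389)/2730104 = (133635048/389)*(1/2730104) = 16704381/132751307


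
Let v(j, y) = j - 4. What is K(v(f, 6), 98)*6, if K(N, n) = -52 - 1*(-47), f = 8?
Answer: -30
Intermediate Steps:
v(j, y) = -4 + j
K(N, n) = -5 (K(N, n) = -52 + 47 = -5)
K(v(f, 6), 98)*6 = -5*6 = -30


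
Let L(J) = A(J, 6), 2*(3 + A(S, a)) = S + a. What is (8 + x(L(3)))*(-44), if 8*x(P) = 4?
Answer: -374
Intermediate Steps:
A(S, a) = -3 + S/2 + a/2 (A(S, a) = -3 + (S + a)/2 = -3 + (S/2 + a/2) = -3 + S/2 + a/2)
L(J) = J/2 (L(J) = -3 + J/2 + (1/2)*6 = -3 + J/2 + 3 = J/2)
x(P) = 1/2 (x(P) = (1/8)*4 = 1/2)
(8 + x(L(3)))*(-44) = (8 + 1/2)*(-44) = (17/2)*(-44) = -374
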